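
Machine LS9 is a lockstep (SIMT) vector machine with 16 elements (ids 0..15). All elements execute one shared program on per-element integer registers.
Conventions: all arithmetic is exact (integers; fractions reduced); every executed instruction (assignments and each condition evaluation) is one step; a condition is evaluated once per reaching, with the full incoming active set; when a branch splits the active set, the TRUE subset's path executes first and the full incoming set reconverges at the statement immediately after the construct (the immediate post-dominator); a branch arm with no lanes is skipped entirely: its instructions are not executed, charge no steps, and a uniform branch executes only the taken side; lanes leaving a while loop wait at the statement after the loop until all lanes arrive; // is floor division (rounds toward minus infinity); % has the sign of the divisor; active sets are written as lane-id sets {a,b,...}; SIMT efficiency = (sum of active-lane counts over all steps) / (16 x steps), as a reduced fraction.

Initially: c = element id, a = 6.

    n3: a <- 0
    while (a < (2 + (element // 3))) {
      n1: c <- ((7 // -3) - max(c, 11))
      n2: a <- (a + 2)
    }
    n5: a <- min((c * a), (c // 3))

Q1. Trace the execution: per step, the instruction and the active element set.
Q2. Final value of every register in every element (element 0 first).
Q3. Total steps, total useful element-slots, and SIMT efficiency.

step 0: a <- 0                       {0,1,2,3,4,5,6,7,8,9,10,11,12,13,14,15}
step 1: eval (a < (2 + (element // 3))) {0,1,2,3,4,5,6,7,8,9,10,11,12,13,14,15}
step 2: c <- ((7 // -3) - max(c, 11)) {0,1,2,3,4,5,6,7,8,9,10,11,12,13,14,15}
step 3: a <- (a + 2)                 {0,1,2,3,4,5,6,7,8,9,10,11,12,13,14,15}
step 4: eval (a < (2 + (element // 3))) {0,1,2,3,4,5,6,7,8,9,10,11,12,13,14,15}
step 5: c <- ((7 // -3) - max(c, 11)) {3,4,5,6,7,8,9,10,11,12,13,14,15}
step 6: a <- (a + 2)                 {3,4,5,6,7,8,9,10,11,12,13,14,15}
step 7: eval (a < (2 + (element // 3))) {3,4,5,6,7,8,9,10,11,12,13,14,15}
step 8: c <- ((7 // -3) - max(c, 11)) {9,10,11,12,13,14,15}
step 9: a <- (a + 2)                 {9,10,11,12,13,14,15}
step 10: eval (a < (2 + (element // 3))) {9,10,11,12,13,14,15}
step 11: c <- ((7 // -3) - max(c, 11)) {15}
step 12: a <- (a + 2)                 {15}
step 13: eval (a < (2 + (element // 3))) {15}
step 14: a <- min((c * a), (c // 3))  {0,1,2,3,4,5,6,7,8,9,10,11,12,13,14,15}

Answer: 15 steps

c: -14,-14,-14,-14,-14,-14,-14,-14,-14,-14,-14,-14,-14,-14,-14,-14
a: -28,-28,-28,-56,-56,-56,-56,-56,-56,-84,-84,-84,-84,-84,-84,-112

steps = 15; useful = 159; efficiency = 159/240 = 53/80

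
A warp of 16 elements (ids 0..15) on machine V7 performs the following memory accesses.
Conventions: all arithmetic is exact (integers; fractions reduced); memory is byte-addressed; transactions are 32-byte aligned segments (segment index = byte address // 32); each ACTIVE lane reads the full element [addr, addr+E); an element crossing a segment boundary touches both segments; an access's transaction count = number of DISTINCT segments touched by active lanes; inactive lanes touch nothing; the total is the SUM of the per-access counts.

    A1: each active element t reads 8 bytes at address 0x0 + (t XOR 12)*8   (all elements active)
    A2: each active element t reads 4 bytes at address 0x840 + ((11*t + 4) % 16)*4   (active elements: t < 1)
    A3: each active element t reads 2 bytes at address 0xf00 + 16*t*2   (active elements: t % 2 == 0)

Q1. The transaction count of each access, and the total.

A1: 4 transactions
A2: 1 transaction
A3: 8 transactions

Answer: 4,1,8; total 13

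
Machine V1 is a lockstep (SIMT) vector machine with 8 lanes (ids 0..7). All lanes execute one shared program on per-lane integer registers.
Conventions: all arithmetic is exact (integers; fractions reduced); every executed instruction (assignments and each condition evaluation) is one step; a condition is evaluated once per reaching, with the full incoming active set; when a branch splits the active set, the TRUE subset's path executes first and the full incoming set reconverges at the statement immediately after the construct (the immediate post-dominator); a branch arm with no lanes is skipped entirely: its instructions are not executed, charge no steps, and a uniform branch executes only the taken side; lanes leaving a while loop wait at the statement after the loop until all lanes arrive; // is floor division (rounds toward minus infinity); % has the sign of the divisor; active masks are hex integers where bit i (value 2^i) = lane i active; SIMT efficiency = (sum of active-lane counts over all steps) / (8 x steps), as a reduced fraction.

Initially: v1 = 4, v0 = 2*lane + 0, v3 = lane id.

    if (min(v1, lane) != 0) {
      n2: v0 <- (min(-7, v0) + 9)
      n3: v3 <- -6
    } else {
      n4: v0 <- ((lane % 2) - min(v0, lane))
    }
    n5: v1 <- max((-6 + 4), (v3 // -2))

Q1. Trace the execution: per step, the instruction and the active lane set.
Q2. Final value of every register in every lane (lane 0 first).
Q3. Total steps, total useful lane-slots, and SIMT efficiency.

step 0: eval (min(v1, lane) != 0)    0xff
step 1: v0 <- (min(-7, v0) + 9)      0xfe
step 2: v3 <- -6                     0xfe
step 3: v0 <- ((lane % 2) - min(v0, lane)) 0x01
step 4: v1 <- max((-6 + 4), (v3 // -2)) 0xff

Answer: 5 steps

v1: 0,3,3,3,3,3,3,3
v0: 0,2,2,2,2,2,2,2
v3: 0,-6,-6,-6,-6,-6,-6,-6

steps = 5; useful = 31; efficiency = 31/40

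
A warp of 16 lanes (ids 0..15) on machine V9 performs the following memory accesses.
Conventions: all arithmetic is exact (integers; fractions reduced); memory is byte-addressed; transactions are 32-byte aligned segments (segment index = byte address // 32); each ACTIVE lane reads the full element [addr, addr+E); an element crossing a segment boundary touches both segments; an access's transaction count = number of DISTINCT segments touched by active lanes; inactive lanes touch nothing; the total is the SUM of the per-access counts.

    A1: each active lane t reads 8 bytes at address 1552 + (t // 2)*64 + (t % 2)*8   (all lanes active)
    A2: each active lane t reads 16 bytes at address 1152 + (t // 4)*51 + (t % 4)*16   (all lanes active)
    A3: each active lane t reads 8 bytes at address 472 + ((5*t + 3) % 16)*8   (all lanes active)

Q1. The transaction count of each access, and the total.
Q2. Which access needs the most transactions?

A1: 8 transactions
A2: 7 transactions
A3: 5 transactions

Answer: 8,7,5; total 20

Answer: A1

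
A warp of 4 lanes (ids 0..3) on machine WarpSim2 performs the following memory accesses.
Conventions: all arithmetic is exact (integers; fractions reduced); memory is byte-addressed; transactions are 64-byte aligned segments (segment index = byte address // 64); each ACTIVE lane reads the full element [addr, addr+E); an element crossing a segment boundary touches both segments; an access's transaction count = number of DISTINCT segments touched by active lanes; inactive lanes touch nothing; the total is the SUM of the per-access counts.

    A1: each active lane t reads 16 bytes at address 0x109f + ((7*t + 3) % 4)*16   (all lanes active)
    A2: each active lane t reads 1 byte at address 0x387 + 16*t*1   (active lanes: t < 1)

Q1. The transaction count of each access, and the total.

A1: 2 transactions
A2: 1 transaction

Answer: 2,1; total 3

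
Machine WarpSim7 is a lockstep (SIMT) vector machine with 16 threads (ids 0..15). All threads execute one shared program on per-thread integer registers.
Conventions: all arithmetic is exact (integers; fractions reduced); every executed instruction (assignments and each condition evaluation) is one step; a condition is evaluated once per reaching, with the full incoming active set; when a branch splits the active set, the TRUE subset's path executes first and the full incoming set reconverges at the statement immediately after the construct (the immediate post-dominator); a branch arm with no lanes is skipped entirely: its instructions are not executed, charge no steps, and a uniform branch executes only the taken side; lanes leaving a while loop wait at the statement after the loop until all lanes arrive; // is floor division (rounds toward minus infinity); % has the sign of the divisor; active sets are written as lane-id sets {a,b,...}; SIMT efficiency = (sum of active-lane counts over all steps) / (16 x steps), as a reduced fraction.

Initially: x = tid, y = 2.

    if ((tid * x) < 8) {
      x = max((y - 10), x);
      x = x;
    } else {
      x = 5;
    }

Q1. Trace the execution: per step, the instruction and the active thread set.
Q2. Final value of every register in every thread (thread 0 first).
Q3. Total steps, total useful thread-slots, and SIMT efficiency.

step 0: eval ((tid * x) < 8)         {0,1,2,3,4,5,6,7,8,9,10,11,12,13,14,15}
step 1: x <- max((y - 10), x)        {0,1,2}
step 2: x <- x                       {0,1,2}
step 3: x <- 5                       {3,4,5,6,7,8,9,10,11,12,13,14,15}

Answer: 4 steps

x: 0,1,2,5,5,5,5,5,5,5,5,5,5,5,5,5
y: 2,2,2,2,2,2,2,2,2,2,2,2,2,2,2,2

steps = 4; useful = 35; efficiency = 35/64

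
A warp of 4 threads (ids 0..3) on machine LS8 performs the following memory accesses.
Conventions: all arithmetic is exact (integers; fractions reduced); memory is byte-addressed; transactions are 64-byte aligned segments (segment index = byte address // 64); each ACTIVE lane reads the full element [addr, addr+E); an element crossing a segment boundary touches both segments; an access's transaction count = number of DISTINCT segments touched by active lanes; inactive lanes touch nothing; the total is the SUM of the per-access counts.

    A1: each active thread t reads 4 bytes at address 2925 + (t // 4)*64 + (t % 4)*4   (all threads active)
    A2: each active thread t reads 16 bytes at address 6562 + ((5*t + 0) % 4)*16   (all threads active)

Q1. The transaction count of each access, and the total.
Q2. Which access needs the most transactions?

A1: 1 transaction
A2: 2 transactions

Answer: 1,2; total 3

Answer: A2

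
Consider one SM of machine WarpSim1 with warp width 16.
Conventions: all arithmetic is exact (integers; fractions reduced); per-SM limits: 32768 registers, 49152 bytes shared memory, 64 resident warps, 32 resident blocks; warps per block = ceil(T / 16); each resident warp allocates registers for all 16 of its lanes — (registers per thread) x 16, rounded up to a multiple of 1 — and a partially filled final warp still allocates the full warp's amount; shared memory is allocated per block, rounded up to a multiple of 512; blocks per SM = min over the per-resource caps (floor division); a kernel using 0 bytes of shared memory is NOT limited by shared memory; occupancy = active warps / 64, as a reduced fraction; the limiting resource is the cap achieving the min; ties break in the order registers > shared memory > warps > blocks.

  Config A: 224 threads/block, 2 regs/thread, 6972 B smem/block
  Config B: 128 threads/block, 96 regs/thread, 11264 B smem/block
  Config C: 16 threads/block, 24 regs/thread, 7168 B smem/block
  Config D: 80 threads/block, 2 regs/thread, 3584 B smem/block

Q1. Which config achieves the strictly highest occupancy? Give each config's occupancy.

occupancies: A 7/8, B 1/4, C 3/32, D 15/16

Answer: D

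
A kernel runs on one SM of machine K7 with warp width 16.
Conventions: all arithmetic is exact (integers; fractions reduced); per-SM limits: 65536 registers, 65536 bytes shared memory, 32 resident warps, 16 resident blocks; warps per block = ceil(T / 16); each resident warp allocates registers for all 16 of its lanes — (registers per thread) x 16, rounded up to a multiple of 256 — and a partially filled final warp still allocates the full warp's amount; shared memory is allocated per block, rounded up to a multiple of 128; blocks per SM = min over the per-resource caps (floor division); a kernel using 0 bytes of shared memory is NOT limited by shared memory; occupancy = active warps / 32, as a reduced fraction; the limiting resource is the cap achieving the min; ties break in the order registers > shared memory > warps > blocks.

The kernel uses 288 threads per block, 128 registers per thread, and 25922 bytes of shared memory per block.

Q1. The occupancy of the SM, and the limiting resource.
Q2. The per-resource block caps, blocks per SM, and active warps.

Answer: occupancy 9/16, limited by registers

registers: 1 block
shared memory: 2 blocks
warps: 1 block
blocks: 16 blocks

Answer: 1 block, 18 active warps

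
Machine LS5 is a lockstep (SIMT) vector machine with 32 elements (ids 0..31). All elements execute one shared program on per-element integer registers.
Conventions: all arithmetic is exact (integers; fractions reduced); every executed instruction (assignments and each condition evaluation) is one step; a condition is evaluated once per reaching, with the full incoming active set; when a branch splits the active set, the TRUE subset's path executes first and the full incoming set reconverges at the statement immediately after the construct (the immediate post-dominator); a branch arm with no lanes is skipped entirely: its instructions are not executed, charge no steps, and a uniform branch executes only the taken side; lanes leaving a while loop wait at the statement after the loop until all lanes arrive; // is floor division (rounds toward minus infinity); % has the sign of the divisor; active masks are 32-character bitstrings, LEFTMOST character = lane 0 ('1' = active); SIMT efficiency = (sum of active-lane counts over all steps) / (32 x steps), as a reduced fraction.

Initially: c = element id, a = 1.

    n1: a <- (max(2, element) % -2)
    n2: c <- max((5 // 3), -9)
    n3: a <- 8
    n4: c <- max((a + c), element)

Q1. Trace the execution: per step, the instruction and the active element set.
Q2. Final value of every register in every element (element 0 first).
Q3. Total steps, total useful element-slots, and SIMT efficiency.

step 0: a <- (max(2, element) % -2)  11111111111111111111111111111111
step 1: c <- max((5 // 3), -9)       11111111111111111111111111111111
step 2: a <- 8                       11111111111111111111111111111111
step 3: c <- max((a + c), element)   11111111111111111111111111111111

Answer: 4 steps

c: 9,9,9,9,9,9,9,9,9,9,10,11,12,13,14,15,16,17,18,19,20,21,22,23,24,25,26,27,28,29,30,31
a: 8,8,8,8,8,8,8,8,8,8,8,8,8,8,8,8,8,8,8,8,8,8,8,8,8,8,8,8,8,8,8,8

steps = 4; useful = 128; efficiency = 128/128 = 1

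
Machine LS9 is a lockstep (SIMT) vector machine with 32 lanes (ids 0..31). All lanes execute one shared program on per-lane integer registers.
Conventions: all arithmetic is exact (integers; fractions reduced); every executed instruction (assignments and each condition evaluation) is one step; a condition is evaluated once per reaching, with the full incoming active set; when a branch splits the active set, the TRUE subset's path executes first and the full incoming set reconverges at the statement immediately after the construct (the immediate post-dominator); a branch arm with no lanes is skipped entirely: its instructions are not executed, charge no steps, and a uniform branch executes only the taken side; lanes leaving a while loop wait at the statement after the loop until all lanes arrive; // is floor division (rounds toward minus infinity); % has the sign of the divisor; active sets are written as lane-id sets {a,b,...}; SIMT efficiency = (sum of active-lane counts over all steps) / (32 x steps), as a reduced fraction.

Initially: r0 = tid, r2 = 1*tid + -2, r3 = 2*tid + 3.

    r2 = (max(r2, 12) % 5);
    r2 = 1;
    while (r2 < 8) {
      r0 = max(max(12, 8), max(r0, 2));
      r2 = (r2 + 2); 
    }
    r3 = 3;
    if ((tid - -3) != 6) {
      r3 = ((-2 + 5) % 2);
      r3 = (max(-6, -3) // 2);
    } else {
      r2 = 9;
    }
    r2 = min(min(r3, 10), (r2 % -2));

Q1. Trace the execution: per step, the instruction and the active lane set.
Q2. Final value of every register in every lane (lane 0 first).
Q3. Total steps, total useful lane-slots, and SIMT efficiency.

step 0: r2 <- (max(r2, 12) % 5)      {0,1,2,3,4,5,6,7,8,9,10,11,12,13,14,15,16,17,18,19,20,21,22,23,24,25,26,27,28,29,30,31}
step 1: r2 <- 1                      {0,1,2,3,4,5,6,7,8,9,10,11,12,13,14,15,16,17,18,19,20,21,22,23,24,25,26,27,28,29,30,31}
step 2: eval (r2 < 8)                {0,1,2,3,4,5,6,7,8,9,10,11,12,13,14,15,16,17,18,19,20,21,22,23,24,25,26,27,28,29,30,31}
step 3: r0 <- max(max(12, 8), max(r0, 2)) {0,1,2,3,4,5,6,7,8,9,10,11,12,13,14,15,16,17,18,19,20,21,22,23,24,25,26,27,28,29,30,31}
step 4: r2 <- (r2 + 2)               {0,1,2,3,4,5,6,7,8,9,10,11,12,13,14,15,16,17,18,19,20,21,22,23,24,25,26,27,28,29,30,31}
step 5: eval (r2 < 8)                {0,1,2,3,4,5,6,7,8,9,10,11,12,13,14,15,16,17,18,19,20,21,22,23,24,25,26,27,28,29,30,31}
step 6: r0 <- max(max(12, 8), max(r0, 2)) {0,1,2,3,4,5,6,7,8,9,10,11,12,13,14,15,16,17,18,19,20,21,22,23,24,25,26,27,28,29,30,31}
step 7: r2 <- (r2 + 2)               {0,1,2,3,4,5,6,7,8,9,10,11,12,13,14,15,16,17,18,19,20,21,22,23,24,25,26,27,28,29,30,31}
step 8: eval (r2 < 8)                {0,1,2,3,4,5,6,7,8,9,10,11,12,13,14,15,16,17,18,19,20,21,22,23,24,25,26,27,28,29,30,31}
step 9: r0 <- max(max(12, 8), max(r0, 2)) {0,1,2,3,4,5,6,7,8,9,10,11,12,13,14,15,16,17,18,19,20,21,22,23,24,25,26,27,28,29,30,31}
step 10: r2 <- (r2 + 2)               {0,1,2,3,4,5,6,7,8,9,10,11,12,13,14,15,16,17,18,19,20,21,22,23,24,25,26,27,28,29,30,31}
step 11: eval (r2 < 8)                {0,1,2,3,4,5,6,7,8,9,10,11,12,13,14,15,16,17,18,19,20,21,22,23,24,25,26,27,28,29,30,31}
step 12: r0 <- max(max(12, 8), max(r0, 2)) {0,1,2,3,4,5,6,7,8,9,10,11,12,13,14,15,16,17,18,19,20,21,22,23,24,25,26,27,28,29,30,31}
step 13: r2 <- (r2 + 2)               {0,1,2,3,4,5,6,7,8,9,10,11,12,13,14,15,16,17,18,19,20,21,22,23,24,25,26,27,28,29,30,31}
step 14: eval (r2 < 8)                {0,1,2,3,4,5,6,7,8,9,10,11,12,13,14,15,16,17,18,19,20,21,22,23,24,25,26,27,28,29,30,31}
step 15: r3 <- 3                      {0,1,2,3,4,5,6,7,8,9,10,11,12,13,14,15,16,17,18,19,20,21,22,23,24,25,26,27,28,29,30,31}
step 16: eval ((tid - -3) != 6)       {0,1,2,3,4,5,6,7,8,9,10,11,12,13,14,15,16,17,18,19,20,21,22,23,24,25,26,27,28,29,30,31}
step 17: r3 <- ((-2 + 5) % 2)         {0,1,2,4,5,6,7,8,9,10,11,12,13,14,15,16,17,18,19,20,21,22,23,24,25,26,27,28,29,30,31}
step 18: r3 <- (max(-6, -3) // 2)     {0,1,2,4,5,6,7,8,9,10,11,12,13,14,15,16,17,18,19,20,21,22,23,24,25,26,27,28,29,30,31}
step 19: r2 <- 9                      {3}
step 20: r2 <- min(min(r3, 10), (r2 % -2)) {0,1,2,3,4,5,6,7,8,9,10,11,12,13,14,15,16,17,18,19,20,21,22,23,24,25,26,27,28,29,30,31}

Answer: 21 steps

r0: 12,12,12,12,12,12,12,12,12,12,12,12,12,13,14,15,16,17,18,19,20,21,22,23,24,25,26,27,28,29,30,31
r2: -2,-2,-2,-1,-2,-2,-2,-2,-2,-2,-2,-2,-2,-2,-2,-2,-2,-2,-2,-2,-2,-2,-2,-2,-2,-2,-2,-2,-2,-2,-2,-2
r3: -2,-2,-2,3,-2,-2,-2,-2,-2,-2,-2,-2,-2,-2,-2,-2,-2,-2,-2,-2,-2,-2,-2,-2,-2,-2,-2,-2,-2,-2,-2,-2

steps = 21; useful = 639; efficiency = 639/672 = 213/224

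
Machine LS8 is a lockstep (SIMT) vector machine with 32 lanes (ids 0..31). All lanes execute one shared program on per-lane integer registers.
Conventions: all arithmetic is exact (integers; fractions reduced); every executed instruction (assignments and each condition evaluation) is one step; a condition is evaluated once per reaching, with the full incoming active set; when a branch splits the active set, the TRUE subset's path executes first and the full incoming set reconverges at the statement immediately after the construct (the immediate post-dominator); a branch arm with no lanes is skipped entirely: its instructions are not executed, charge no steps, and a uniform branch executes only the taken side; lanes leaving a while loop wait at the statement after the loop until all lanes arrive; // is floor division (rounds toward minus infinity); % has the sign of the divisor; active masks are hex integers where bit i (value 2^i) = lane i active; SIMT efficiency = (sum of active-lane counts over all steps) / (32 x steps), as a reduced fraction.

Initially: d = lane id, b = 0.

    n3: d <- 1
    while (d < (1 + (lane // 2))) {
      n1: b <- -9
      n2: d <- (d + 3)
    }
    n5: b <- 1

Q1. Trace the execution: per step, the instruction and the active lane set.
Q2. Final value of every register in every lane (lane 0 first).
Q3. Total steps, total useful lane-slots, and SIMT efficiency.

step 0: d <- 1                       0xffffffff
step 1: eval (d < (1 + (lane // 2))) 0xffffffff
step 2: b <- -9                      0xfffffffc
step 3: d <- (d + 3)                 0xfffffffc
step 4: eval (d < (1 + (lane // 2))) 0xfffffffc
step 5: b <- -9                      0xffffff00
step 6: d <- (d + 3)                 0xffffff00
step 7: eval (d < (1 + (lane // 2))) 0xffffff00
step 8: b <- -9                      0xffffc000
step 9: d <- (d + 3)                 0xffffc000
step 10: eval (d < (1 + (lane // 2))) 0xffffc000
step 11: b <- -9                      0xfff00000
step 12: d <- (d + 3)                 0xfff00000
step 13: eval (d < (1 + (lane // 2))) 0xfff00000
step 14: b <- -9                      0xfc000000
step 15: d <- (d + 3)                 0xfc000000
step 16: eval (d < (1 + (lane // 2))) 0xfc000000
step 17: b <- 1                       0xffffffff

Answer: 18 steps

d: 1,1,4,4,4,4,4,4,7,7,7,7,7,7,10,10,10,10,10,10,13,13,13,13,13,13,16,16,16,16,16,16
b: 1,1,1,1,1,1,1,1,1,1,1,1,1,1,1,1,1,1,1,1,1,1,1,1,1,1,1,1,1,1,1,1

steps = 18; useful = 366; efficiency = 366/576 = 61/96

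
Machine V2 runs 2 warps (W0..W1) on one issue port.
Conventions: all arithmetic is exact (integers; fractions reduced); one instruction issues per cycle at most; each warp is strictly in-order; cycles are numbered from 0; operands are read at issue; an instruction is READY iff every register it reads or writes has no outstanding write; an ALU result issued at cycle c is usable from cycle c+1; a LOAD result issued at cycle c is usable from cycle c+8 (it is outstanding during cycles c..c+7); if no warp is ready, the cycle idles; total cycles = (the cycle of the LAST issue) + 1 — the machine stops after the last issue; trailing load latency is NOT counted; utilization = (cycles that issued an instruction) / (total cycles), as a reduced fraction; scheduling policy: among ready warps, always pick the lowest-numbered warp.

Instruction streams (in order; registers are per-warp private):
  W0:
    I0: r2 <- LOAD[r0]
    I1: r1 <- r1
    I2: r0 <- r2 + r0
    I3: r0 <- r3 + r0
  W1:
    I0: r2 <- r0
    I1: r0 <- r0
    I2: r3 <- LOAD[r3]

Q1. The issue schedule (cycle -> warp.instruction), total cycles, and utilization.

cycle 0: W0.I0
cycle 1: W0.I1
cycle 2: W1.I0
cycle 3: W1.I1
cycle 4: W1.I2
cycle 5: idle
cycle 6: idle
cycle 7: idle
cycle 8: W0.I2
cycle 9: W0.I3

Answer: 10 cycles, utilization 7/10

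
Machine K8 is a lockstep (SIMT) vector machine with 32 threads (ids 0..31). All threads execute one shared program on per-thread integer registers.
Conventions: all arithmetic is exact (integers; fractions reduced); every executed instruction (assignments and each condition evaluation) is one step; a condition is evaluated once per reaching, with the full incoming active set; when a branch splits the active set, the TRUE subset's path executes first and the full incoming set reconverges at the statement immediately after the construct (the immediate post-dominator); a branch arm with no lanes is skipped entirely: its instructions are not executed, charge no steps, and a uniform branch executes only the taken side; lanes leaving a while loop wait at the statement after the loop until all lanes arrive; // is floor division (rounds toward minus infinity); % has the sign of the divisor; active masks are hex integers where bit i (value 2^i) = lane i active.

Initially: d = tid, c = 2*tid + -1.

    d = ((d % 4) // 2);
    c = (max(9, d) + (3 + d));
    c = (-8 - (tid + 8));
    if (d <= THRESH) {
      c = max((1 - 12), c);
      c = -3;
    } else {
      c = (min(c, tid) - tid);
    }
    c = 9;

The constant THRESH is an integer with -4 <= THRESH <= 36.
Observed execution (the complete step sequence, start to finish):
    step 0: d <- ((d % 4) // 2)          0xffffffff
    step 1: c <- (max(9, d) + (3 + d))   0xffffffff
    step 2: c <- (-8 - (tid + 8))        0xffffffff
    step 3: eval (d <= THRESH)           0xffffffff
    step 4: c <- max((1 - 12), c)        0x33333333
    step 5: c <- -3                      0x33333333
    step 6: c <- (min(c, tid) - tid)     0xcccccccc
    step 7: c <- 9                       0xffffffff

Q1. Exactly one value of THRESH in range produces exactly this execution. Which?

Answer: THRESH = 0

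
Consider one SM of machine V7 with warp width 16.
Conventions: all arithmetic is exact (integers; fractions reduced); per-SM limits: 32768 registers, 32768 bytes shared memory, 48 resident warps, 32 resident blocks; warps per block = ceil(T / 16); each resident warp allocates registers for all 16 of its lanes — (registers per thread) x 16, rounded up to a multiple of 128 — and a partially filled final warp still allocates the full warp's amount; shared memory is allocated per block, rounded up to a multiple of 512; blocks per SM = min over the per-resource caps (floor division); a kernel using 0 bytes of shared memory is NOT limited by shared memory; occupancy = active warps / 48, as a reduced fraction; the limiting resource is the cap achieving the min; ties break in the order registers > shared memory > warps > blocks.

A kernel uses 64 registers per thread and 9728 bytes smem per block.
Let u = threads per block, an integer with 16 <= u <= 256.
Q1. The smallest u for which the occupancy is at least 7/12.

Answer: u = 145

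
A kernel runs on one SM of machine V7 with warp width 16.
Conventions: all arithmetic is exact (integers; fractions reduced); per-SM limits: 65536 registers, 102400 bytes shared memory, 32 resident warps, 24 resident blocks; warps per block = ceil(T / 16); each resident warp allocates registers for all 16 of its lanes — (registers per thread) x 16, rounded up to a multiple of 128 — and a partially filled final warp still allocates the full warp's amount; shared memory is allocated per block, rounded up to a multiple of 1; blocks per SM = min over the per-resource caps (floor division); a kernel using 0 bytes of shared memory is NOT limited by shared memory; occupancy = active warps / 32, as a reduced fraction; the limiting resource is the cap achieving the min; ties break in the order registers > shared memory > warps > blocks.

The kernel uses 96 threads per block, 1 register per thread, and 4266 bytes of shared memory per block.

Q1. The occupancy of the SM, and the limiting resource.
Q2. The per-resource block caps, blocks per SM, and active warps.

Answer: occupancy 15/16, limited by warps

registers: 85 blocks
shared memory: 24 blocks
warps: 5 blocks
blocks: 24 blocks

Answer: 5 blocks, 30 active warps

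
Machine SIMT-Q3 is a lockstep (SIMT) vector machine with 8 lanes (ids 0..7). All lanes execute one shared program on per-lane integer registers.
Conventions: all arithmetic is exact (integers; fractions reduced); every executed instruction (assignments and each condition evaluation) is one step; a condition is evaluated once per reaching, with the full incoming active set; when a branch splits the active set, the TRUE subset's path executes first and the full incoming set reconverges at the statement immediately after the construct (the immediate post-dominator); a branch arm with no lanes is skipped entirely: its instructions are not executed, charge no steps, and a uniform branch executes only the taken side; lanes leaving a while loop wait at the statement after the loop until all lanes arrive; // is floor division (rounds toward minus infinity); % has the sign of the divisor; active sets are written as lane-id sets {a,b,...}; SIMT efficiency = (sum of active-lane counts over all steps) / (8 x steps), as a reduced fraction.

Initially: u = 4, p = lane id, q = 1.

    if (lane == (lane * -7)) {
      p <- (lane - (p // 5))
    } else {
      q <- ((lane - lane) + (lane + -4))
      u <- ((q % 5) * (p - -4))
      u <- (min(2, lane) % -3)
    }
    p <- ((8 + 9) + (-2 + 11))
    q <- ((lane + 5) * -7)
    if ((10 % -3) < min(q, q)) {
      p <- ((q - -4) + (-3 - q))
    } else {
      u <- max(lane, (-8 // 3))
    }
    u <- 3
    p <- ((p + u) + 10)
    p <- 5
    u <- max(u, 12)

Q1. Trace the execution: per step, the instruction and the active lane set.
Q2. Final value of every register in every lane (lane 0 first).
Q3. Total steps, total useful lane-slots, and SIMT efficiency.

step 0: eval (lane == (lane * -7))   {0,1,2,3,4,5,6,7}
step 1: p <- (lane - (p // 5))       {0}
step 2: q <- ((lane - lane) + (lane + -4)) {1,2,3,4,5,6,7}
step 3: u <- ((q % 5) * (p - -4))    {1,2,3,4,5,6,7}
step 4: u <- (min(2, lane) % -3)     {1,2,3,4,5,6,7}
step 5: p <- ((8 + 9) + (-2 + 11))   {0,1,2,3,4,5,6,7}
step 6: q <- ((lane + 5) * -7)       {0,1,2,3,4,5,6,7}
step 7: eval ((10 % -3) < min(q, q)) {0,1,2,3,4,5,6,7}
step 8: u <- max(lane, (-8 // 3))    {0,1,2,3,4,5,6,7}
step 9: u <- 3                       {0,1,2,3,4,5,6,7}
step 10: p <- ((p + u) + 10)          {0,1,2,3,4,5,6,7}
step 11: p <- 5                       {0,1,2,3,4,5,6,7}
step 12: u <- max(u, 12)              {0,1,2,3,4,5,6,7}

Answer: 13 steps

u: 12,12,12,12,12,12,12,12
p: 5,5,5,5,5,5,5,5
q: -35,-42,-49,-56,-63,-70,-77,-84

steps = 13; useful = 94; efficiency = 94/104 = 47/52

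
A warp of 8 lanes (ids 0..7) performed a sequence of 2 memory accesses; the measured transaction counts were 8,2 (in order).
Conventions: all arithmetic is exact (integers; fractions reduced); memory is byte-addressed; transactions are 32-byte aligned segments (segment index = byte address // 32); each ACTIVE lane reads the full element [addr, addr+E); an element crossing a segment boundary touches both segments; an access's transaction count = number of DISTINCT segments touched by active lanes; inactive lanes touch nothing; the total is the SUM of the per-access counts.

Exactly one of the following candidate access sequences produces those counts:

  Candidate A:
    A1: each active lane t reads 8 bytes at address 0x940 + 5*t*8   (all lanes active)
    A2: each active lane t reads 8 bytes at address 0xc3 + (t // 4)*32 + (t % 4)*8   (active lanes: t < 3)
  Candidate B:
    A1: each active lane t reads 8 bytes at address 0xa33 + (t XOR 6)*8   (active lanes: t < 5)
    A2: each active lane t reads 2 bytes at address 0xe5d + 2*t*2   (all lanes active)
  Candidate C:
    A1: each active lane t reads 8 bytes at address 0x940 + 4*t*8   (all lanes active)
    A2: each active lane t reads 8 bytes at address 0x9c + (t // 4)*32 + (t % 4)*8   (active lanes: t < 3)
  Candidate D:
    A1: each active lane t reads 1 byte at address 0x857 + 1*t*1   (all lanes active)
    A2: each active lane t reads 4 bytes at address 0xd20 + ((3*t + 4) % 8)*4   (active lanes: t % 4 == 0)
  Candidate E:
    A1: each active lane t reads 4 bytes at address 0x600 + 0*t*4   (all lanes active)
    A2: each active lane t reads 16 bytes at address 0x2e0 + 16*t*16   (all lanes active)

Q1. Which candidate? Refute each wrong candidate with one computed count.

A: A2 gives 1 transaction, not 2
B: A1 gives 2 transactions, not 8
D: A1 gives 1 transaction, not 8
E: A1 gives 1 transaction, not 8
C: all counts match (8,2)

Answer: C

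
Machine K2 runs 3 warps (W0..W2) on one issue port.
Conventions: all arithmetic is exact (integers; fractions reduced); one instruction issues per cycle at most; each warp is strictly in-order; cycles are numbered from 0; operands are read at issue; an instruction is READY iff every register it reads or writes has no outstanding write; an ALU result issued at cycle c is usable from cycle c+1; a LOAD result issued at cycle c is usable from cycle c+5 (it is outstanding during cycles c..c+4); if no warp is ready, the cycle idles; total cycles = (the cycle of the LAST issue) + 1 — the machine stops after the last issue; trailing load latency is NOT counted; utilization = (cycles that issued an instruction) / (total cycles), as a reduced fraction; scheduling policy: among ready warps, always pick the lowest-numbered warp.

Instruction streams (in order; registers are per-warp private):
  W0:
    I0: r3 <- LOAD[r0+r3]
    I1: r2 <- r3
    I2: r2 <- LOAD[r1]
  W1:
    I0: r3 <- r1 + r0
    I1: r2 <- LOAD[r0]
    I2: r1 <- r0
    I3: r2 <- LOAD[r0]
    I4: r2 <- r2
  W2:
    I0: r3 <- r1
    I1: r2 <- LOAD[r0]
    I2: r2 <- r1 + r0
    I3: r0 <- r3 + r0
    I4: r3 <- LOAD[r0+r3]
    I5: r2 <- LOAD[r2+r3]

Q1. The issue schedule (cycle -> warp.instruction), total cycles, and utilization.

cycle 0: W0.I0
cycle 1: W1.I0
cycle 2: W1.I1
cycle 3: W1.I2
cycle 4: W2.I0
cycle 5: W0.I1
cycle 6: W0.I2
cycle 7: W1.I3
cycle 8: W2.I1
cycle 9: idle
cycle 10: idle
cycle 11: idle
cycle 12: W1.I4
cycle 13: W2.I2
cycle 14: W2.I3
cycle 15: W2.I4
cycle 16: idle
cycle 17: idle
cycle 18: idle
cycle 19: idle
cycle 20: W2.I5

Answer: 21 cycles, utilization 2/3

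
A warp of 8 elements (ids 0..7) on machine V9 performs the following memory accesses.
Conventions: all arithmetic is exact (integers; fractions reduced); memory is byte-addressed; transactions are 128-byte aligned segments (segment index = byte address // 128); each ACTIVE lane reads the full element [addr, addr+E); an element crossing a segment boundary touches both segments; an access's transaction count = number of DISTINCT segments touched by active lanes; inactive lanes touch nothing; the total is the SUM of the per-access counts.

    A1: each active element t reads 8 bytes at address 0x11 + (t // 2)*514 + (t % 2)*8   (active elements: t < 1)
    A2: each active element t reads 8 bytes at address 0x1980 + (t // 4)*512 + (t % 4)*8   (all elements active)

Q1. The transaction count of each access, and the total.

A1: 1 transaction
A2: 2 transactions

Answer: 1,2; total 3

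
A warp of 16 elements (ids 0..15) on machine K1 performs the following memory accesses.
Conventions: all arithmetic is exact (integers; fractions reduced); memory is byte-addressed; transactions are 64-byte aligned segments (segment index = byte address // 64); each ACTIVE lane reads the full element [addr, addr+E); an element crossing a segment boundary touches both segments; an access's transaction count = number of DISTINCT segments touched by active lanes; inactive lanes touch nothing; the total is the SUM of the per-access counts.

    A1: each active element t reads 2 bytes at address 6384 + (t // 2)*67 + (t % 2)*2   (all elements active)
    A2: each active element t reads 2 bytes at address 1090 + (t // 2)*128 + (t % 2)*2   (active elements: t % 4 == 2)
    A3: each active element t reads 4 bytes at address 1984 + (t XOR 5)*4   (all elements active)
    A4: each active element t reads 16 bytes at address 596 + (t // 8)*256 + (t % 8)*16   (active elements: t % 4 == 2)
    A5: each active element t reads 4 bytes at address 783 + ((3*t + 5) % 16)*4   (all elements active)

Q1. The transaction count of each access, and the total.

A1: 9 transactions
A2: 4 transactions
A3: 1 transaction
A4: 6 transactions
A5: 2 transactions

Answer: 9,4,1,6,2; total 22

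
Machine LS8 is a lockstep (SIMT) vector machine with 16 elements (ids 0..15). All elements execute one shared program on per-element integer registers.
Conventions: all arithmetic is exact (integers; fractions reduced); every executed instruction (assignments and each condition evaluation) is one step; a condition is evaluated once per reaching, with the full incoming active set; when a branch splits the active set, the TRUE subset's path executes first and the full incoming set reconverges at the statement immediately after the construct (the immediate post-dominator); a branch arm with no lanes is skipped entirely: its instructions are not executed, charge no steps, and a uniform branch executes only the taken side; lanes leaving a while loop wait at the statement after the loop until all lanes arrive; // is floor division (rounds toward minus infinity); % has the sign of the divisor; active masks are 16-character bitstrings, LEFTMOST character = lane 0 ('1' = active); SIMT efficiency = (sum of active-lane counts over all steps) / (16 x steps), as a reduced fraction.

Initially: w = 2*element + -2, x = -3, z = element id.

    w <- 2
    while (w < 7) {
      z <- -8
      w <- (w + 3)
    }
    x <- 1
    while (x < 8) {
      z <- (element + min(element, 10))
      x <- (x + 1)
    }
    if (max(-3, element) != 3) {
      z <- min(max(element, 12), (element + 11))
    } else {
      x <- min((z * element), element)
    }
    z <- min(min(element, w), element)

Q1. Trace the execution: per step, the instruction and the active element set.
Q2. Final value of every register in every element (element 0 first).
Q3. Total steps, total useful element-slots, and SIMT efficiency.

step 0: w <- 2                       1111111111111111
step 1: eval (w < 7)                 1111111111111111
step 2: z <- -8                      1111111111111111
step 3: w <- (w + 3)                 1111111111111111
step 4: eval (w < 7)                 1111111111111111
step 5: z <- -8                      1111111111111111
step 6: w <- (w + 3)                 1111111111111111
step 7: eval (w < 7)                 1111111111111111
step 8: x <- 1                       1111111111111111
step 9: eval (x < 8)                 1111111111111111
step 10: z <- (element + min(element, 10)) 1111111111111111
step 11: x <- (x + 1)                 1111111111111111
step 12: eval (x < 8)                 1111111111111111
step 13: z <- (element + min(element, 10)) 1111111111111111
step 14: x <- (x + 1)                 1111111111111111
step 15: eval (x < 8)                 1111111111111111
step 16: z <- (element + min(element, 10)) 1111111111111111
step 17: x <- (x + 1)                 1111111111111111
step 18: eval (x < 8)                 1111111111111111
step 19: z <- (element + min(element, 10)) 1111111111111111
step 20: x <- (x + 1)                 1111111111111111
step 21: eval (x < 8)                 1111111111111111
step 22: z <- (element + min(element, 10)) 1111111111111111
step 23: x <- (x + 1)                 1111111111111111
step 24: eval (x < 8)                 1111111111111111
step 25: z <- (element + min(element, 10)) 1111111111111111
step 26: x <- (x + 1)                 1111111111111111
step 27: eval (x < 8)                 1111111111111111
step 28: z <- (element + min(element, 10)) 1111111111111111
step 29: x <- (x + 1)                 1111111111111111
step 30: eval (x < 8)                 1111111111111111
step 31: eval (max(-3, element) != 3) 1111111111111111
step 32: z <- min(max(element, 12), (element + 11)) 1110111111111111
step 33: x <- min((z * element), element) 0001000000000000
step 34: z <- min(min(element, w), element) 1111111111111111

Answer: 35 steps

w: 8,8,8,8,8,8,8,8,8,8,8,8,8,8,8,8
x: 8,8,8,3,8,8,8,8,8,8,8,8,8,8,8,8
z: 0,1,2,3,4,5,6,7,8,8,8,8,8,8,8,8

steps = 35; useful = 544; efficiency = 544/560 = 34/35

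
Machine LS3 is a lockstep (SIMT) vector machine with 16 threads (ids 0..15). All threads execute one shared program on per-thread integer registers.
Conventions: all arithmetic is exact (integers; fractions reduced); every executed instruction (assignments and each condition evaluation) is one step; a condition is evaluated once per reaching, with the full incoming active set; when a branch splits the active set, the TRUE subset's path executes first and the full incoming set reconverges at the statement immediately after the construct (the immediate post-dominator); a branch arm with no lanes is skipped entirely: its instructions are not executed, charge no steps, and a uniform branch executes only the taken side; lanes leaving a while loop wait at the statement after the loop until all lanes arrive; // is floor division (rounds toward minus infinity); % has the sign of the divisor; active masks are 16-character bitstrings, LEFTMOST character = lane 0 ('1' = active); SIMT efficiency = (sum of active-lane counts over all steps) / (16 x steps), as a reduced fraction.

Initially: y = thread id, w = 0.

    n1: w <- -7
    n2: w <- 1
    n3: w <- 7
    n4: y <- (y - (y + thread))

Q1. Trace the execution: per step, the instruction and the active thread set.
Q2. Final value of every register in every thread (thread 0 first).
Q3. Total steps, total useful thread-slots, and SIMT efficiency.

step 0: w <- -7                      1111111111111111
step 1: w <- 1                       1111111111111111
step 2: w <- 7                       1111111111111111
step 3: y <- (y - (y + thread))      1111111111111111

Answer: 4 steps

y: 0,-1,-2,-3,-4,-5,-6,-7,-8,-9,-10,-11,-12,-13,-14,-15
w: 7,7,7,7,7,7,7,7,7,7,7,7,7,7,7,7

steps = 4; useful = 64; efficiency = 64/64 = 1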